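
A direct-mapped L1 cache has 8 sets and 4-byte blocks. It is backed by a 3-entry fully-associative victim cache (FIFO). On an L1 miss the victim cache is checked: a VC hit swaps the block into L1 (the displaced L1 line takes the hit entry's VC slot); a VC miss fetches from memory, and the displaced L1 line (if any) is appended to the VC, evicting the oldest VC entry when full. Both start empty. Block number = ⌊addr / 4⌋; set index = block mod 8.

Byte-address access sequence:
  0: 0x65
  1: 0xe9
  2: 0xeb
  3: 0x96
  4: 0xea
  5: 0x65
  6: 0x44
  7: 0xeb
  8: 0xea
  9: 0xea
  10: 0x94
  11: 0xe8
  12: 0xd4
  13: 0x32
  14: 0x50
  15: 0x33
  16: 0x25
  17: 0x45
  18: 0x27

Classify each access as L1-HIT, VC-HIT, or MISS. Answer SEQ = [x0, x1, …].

  [0] addr=0x65 blk=25 s=1: MISS | VC []
  [1] addr=0xe9 blk=58 s=2: MISS | VC []
  [2] addr=0xeb blk=58 s=2: L1-HIT | VC []
  [3] addr=0x96 blk=37 s=5: MISS | VC []
  [4] addr=0xea blk=58 s=2: L1-HIT | VC []
  [5] addr=0x65 blk=25 s=1: L1-HIT | VC []
  [6] addr=0x44 blk=17 s=1: MISS | VC [25]
  [7] addr=0xeb blk=58 s=2: L1-HIT | VC [25]
  [8] addr=0xea blk=58 s=2: L1-HIT | VC [25]
  [9] addr=0xea blk=58 s=2: L1-HIT | VC [25]
  [10] addr=0x94 blk=37 s=5: L1-HIT | VC [25]
  [11] addr=0xe8 blk=58 s=2: L1-HIT | VC [25]
  [12] addr=0xd4 blk=53 s=5: MISS | VC [25, 37]
  [13] addr=0x32 blk=12 s=4: MISS | VC [25, 37]
  [14] addr=0x50 blk=20 s=4: MISS | VC [25, 37, 12]
  [15] addr=0x33 blk=12 s=4: VC-HIT | VC [25, 37, 20]
  [16] addr=0x25 blk=9 s=1: MISS | VC [37, 20, 17]
  [17] addr=0x45 blk=17 s=1: VC-HIT | VC [37, 20, 9]
  [18] addr=0x27 blk=9 s=1: VC-HIT | VC [37, 20, 17]

SEQ = [MISS, MISS, L1-HIT, MISS, L1-HIT, L1-HIT, MISS, L1-HIT, L1-HIT, L1-HIT, L1-HIT, L1-HIT, MISS, MISS, MISS, VC-HIT, MISS, VC-HIT, VC-HIT]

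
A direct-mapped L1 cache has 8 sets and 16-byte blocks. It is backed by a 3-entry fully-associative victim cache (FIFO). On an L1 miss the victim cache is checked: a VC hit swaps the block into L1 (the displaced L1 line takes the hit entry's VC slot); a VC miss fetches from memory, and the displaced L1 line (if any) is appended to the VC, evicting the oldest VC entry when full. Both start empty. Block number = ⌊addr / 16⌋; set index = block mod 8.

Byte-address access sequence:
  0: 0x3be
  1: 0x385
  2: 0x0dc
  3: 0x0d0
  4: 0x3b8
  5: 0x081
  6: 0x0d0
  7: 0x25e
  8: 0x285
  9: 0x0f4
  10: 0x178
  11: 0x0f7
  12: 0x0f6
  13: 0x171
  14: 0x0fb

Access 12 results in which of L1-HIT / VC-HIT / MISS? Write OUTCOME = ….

OUTCOME = L1-HIT

#0 0x3be→b59/s3 MISS; vc=[]
#1 0x385→b56/s0 MISS; vc=[]
#2 0xdc→b13/s5 MISS; vc=[]
#3 0xd0→b13/s5 L1-HIT; vc=[]
#4 0x3b8→b59/s3 L1-HIT; vc=[]
#5 0x81→b8/s0 MISS; vc=[56]
#6 0xd0→b13/s5 L1-HIT; vc=[56]
#7 0x25e→b37/s5 MISS; vc=[56,13]
#8 0x285→b40/s0 MISS; vc=[56,13,8]
#9 0xf4→b15/s7 MISS; vc=[56,13,8]
#10 0x178→b23/s7 MISS; vc=[13,8,15]
#11 0xf7→b15/s7 VC-HIT; vc=[13,8,23]
#12 0xf6→b15/s7 L1-HIT; vc=[13,8,23]
#13 0x171→b23/s7 VC-HIT; vc=[13,8,15]
#14 0xfb→b15/s7 VC-HIT; vc=[13,8,23]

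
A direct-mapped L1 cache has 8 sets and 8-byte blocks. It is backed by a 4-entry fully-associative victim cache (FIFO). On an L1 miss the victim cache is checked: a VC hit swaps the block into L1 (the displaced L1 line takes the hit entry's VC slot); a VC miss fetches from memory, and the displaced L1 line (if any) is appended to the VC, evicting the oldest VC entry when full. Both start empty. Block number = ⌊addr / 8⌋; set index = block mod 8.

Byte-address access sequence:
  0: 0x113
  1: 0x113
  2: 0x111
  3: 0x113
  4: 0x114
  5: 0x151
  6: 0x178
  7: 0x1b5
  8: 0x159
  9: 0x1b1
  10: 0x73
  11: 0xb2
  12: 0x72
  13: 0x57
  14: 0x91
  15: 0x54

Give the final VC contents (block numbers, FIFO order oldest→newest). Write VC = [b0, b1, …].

#0 0x113→b34/s2 MISS; vc=[]
#1 0x113→b34/s2 L1-HIT; vc=[]
#2 0x111→b34/s2 L1-HIT; vc=[]
#3 0x113→b34/s2 L1-HIT; vc=[]
#4 0x114→b34/s2 L1-HIT; vc=[]
#5 0x151→b42/s2 MISS; vc=[34]
#6 0x178→b47/s7 MISS; vc=[34]
#7 0x1b5→b54/s6 MISS; vc=[34]
#8 0x159→b43/s3 MISS; vc=[34]
#9 0x1b1→b54/s6 L1-HIT; vc=[34]
#10 0x73→b14/s6 MISS; vc=[34,54]
#11 0xb2→b22/s6 MISS; vc=[34,54,14]
#12 0x72→b14/s6 VC-HIT; vc=[34,54,22]
#13 0x57→b10/s2 MISS; vc=[34,54,22,42]
#14 0x91→b18/s2 MISS; vc=[54,22,42,10]
#15 0x54→b10/s2 VC-HIT; vc=[54,22,42,18]

VC = [54, 22, 42, 18]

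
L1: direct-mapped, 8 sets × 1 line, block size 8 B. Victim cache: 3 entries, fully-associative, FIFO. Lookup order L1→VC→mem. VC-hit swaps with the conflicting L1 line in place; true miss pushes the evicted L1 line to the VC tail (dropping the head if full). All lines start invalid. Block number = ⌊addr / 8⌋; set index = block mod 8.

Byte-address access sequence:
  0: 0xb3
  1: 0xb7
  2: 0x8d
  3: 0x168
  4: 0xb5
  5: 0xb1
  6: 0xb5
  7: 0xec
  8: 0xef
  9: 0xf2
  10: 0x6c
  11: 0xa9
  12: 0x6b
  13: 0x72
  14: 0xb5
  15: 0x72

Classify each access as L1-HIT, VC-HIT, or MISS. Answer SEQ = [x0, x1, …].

SEQ = [MISS, L1-HIT, MISS, MISS, L1-HIT, L1-HIT, L1-HIT, MISS, L1-HIT, MISS, MISS, MISS, VC-HIT, MISS, MISS, VC-HIT]

#0 0xb3→b22/s6 MISS; vc=[]
#1 0xb7→b22/s6 L1-HIT; vc=[]
#2 0x8d→b17/s1 MISS; vc=[]
#3 0x168→b45/s5 MISS; vc=[]
#4 0xb5→b22/s6 L1-HIT; vc=[]
#5 0xb1→b22/s6 L1-HIT; vc=[]
#6 0xb5→b22/s6 L1-HIT; vc=[]
#7 0xec→b29/s5 MISS; vc=[45]
#8 0xef→b29/s5 L1-HIT; vc=[45]
#9 0xf2→b30/s6 MISS; vc=[45,22]
#10 0x6c→b13/s5 MISS; vc=[45,22,29]
#11 0xa9→b21/s5 MISS; vc=[22,29,13]
#12 0x6b→b13/s5 VC-HIT; vc=[22,29,21]
#13 0x72→b14/s6 MISS; vc=[29,21,30]
#14 0xb5→b22/s6 MISS; vc=[21,30,14]
#15 0x72→b14/s6 VC-HIT; vc=[21,30,22]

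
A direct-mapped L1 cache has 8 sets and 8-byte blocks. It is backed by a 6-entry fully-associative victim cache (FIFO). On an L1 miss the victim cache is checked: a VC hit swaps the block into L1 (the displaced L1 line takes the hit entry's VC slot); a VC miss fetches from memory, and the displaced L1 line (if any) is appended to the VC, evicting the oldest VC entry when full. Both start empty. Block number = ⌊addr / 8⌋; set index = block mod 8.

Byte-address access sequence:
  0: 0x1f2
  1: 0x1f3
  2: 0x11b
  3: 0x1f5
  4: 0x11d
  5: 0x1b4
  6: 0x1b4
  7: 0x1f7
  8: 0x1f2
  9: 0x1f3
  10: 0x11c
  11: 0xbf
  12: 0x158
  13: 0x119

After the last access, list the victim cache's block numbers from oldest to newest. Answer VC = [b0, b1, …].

VC = [54, 43]

0: 0x1f2 (blk 62, set 6) → MISS  vc=[]
1: 0x1f3 (blk 62, set 6) → L1-HIT  vc=[]
2: 0x11b (blk 35, set 3) → MISS  vc=[]
3: 0x1f5 (blk 62, set 6) → L1-HIT  vc=[]
4: 0x11d (blk 35, set 3) → L1-HIT  vc=[]
5: 0x1b4 (blk 54, set 6) → MISS  vc=[62]
6: 0x1b4 (blk 54, set 6) → L1-HIT  vc=[62]
7: 0x1f7 (blk 62, set 6) → VC-HIT  vc=[54]
8: 0x1f2 (blk 62, set 6) → L1-HIT  vc=[54]
9: 0x1f3 (blk 62, set 6) → L1-HIT  vc=[54]
10: 0x11c (blk 35, set 3) → L1-HIT  vc=[54]
11: 0xbf (blk 23, set 7) → MISS  vc=[54]
12: 0x158 (blk 43, set 3) → MISS  vc=[54, 35]
13: 0x119 (blk 35, set 3) → VC-HIT  vc=[54, 43]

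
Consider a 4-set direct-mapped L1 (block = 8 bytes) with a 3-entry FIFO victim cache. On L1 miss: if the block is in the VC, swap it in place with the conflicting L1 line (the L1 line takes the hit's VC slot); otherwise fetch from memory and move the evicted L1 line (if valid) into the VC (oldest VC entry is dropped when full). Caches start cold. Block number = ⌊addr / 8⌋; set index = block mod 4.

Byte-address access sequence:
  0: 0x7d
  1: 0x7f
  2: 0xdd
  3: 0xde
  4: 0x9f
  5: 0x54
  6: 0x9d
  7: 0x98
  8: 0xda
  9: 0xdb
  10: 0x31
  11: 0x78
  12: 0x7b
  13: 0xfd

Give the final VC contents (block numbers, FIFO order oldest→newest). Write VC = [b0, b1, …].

VC = [19, 10, 15]

  [0] addr=0x7d blk=15 s=3: MISS | VC []
  [1] addr=0x7f blk=15 s=3: L1-HIT | VC []
  [2] addr=0xdd blk=27 s=3: MISS | VC [15]
  [3] addr=0xde blk=27 s=3: L1-HIT | VC [15]
  [4] addr=0x9f blk=19 s=3: MISS | VC [15, 27]
  [5] addr=0x54 blk=10 s=2: MISS | VC [15, 27]
  [6] addr=0x9d blk=19 s=3: L1-HIT | VC [15, 27]
  [7] addr=0x98 blk=19 s=3: L1-HIT | VC [15, 27]
  [8] addr=0xda blk=27 s=3: VC-HIT | VC [15, 19]
  [9] addr=0xdb blk=27 s=3: L1-HIT | VC [15, 19]
  [10] addr=0x31 blk=6 s=2: MISS | VC [15, 19, 10]
  [11] addr=0x78 blk=15 s=3: VC-HIT | VC [27, 19, 10]
  [12] addr=0x7b blk=15 s=3: L1-HIT | VC [27, 19, 10]
  [13] addr=0xfd blk=31 s=3: MISS | VC [19, 10, 15]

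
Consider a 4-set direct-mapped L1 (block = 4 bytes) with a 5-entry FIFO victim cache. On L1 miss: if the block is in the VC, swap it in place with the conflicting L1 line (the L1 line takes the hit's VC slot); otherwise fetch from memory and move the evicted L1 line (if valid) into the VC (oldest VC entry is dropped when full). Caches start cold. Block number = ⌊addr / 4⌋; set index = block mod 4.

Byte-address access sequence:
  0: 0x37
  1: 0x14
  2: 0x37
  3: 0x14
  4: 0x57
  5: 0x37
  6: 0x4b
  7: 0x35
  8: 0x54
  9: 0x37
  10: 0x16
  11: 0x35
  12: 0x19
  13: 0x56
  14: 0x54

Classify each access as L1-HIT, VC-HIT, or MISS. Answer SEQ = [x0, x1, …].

#0 0x37→b13/s1 MISS; vc=[]
#1 0x14→b5/s1 MISS; vc=[13]
#2 0x37→b13/s1 VC-HIT; vc=[5]
#3 0x14→b5/s1 VC-HIT; vc=[13]
#4 0x57→b21/s1 MISS; vc=[13,5]
#5 0x37→b13/s1 VC-HIT; vc=[21,5]
#6 0x4b→b18/s2 MISS; vc=[21,5]
#7 0x35→b13/s1 L1-HIT; vc=[21,5]
#8 0x54→b21/s1 VC-HIT; vc=[13,5]
#9 0x37→b13/s1 VC-HIT; vc=[21,5]
#10 0x16→b5/s1 VC-HIT; vc=[21,13]
#11 0x35→b13/s1 VC-HIT; vc=[21,5]
#12 0x19→b6/s2 MISS; vc=[21,5,18]
#13 0x56→b21/s1 VC-HIT; vc=[13,5,18]
#14 0x54→b21/s1 L1-HIT; vc=[13,5,18]

SEQ = [MISS, MISS, VC-HIT, VC-HIT, MISS, VC-HIT, MISS, L1-HIT, VC-HIT, VC-HIT, VC-HIT, VC-HIT, MISS, VC-HIT, L1-HIT]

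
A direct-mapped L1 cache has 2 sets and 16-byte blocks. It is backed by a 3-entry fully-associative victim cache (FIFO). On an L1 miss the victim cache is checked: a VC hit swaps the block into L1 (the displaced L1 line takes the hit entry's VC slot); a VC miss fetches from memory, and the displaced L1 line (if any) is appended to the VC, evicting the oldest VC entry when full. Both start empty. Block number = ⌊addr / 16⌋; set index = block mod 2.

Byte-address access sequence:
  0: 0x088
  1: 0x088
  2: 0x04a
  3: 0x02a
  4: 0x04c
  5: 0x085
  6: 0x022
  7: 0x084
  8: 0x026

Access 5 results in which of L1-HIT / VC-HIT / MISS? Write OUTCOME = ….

#0 0x88→b8/s0 MISS; vc=[]
#1 0x88→b8/s0 L1-HIT; vc=[]
#2 0x4a→b4/s0 MISS; vc=[8]
#3 0x2a→b2/s0 MISS; vc=[8,4]
#4 0x4c→b4/s0 VC-HIT; vc=[8,2]
#5 0x85→b8/s0 VC-HIT; vc=[4,2]
#6 0x22→b2/s0 VC-HIT; vc=[4,8]
#7 0x84→b8/s0 VC-HIT; vc=[4,2]
#8 0x26→b2/s0 VC-HIT; vc=[4,8]

OUTCOME = VC-HIT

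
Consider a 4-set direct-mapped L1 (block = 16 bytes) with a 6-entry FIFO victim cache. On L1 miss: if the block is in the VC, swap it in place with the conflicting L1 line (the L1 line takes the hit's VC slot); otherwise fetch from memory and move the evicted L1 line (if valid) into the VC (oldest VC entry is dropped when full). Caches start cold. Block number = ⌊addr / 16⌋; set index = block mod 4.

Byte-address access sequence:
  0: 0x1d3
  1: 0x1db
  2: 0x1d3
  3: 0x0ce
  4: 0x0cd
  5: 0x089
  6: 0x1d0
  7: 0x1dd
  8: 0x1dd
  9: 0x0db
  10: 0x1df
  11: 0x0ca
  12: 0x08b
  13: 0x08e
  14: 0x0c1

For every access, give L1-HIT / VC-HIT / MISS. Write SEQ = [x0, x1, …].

SEQ = [MISS, L1-HIT, L1-HIT, MISS, L1-HIT, MISS, L1-HIT, L1-HIT, L1-HIT, MISS, VC-HIT, VC-HIT, VC-HIT, L1-HIT, VC-HIT]

0: 0x1d3 (blk 29, set 1) → MISS  vc=[]
1: 0x1db (blk 29, set 1) → L1-HIT  vc=[]
2: 0x1d3 (blk 29, set 1) → L1-HIT  vc=[]
3: 0xce (blk 12, set 0) → MISS  vc=[]
4: 0xcd (blk 12, set 0) → L1-HIT  vc=[]
5: 0x89 (blk 8, set 0) → MISS  vc=[12]
6: 0x1d0 (blk 29, set 1) → L1-HIT  vc=[12]
7: 0x1dd (blk 29, set 1) → L1-HIT  vc=[12]
8: 0x1dd (blk 29, set 1) → L1-HIT  vc=[12]
9: 0xdb (blk 13, set 1) → MISS  vc=[12, 29]
10: 0x1df (blk 29, set 1) → VC-HIT  vc=[12, 13]
11: 0xca (blk 12, set 0) → VC-HIT  vc=[8, 13]
12: 0x8b (blk 8, set 0) → VC-HIT  vc=[12, 13]
13: 0x8e (blk 8, set 0) → L1-HIT  vc=[12, 13]
14: 0xc1 (blk 12, set 0) → VC-HIT  vc=[8, 13]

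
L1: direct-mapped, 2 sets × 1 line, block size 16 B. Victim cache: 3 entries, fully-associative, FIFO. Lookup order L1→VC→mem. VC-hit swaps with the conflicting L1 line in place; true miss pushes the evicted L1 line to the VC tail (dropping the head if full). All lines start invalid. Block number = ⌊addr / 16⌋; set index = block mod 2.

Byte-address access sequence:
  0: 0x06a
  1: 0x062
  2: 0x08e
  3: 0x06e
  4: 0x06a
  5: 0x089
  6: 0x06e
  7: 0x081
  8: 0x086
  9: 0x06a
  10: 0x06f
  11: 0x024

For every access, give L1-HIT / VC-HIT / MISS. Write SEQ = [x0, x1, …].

SEQ = [MISS, L1-HIT, MISS, VC-HIT, L1-HIT, VC-HIT, VC-HIT, VC-HIT, L1-HIT, VC-HIT, L1-HIT, MISS]

0: 0x6a (blk 6, set 0) → MISS  vc=[]
1: 0x62 (blk 6, set 0) → L1-HIT  vc=[]
2: 0x8e (blk 8, set 0) → MISS  vc=[6]
3: 0x6e (blk 6, set 0) → VC-HIT  vc=[8]
4: 0x6a (blk 6, set 0) → L1-HIT  vc=[8]
5: 0x89 (blk 8, set 0) → VC-HIT  vc=[6]
6: 0x6e (blk 6, set 0) → VC-HIT  vc=[8]
7: 0x81 (blk 8, set 0) → VC-HIT  vc=[6]
8: 0x86 (blk 8, set 0) → L1-HIT  vc=[6]
9: 0x6a (blk 6, set 0) → VC-HIT  vc=[8]
10: 0x6f (blk 6, set 0) → L1-HIT  vc=[8]
11: 0x24 (blk 2, set 0) → MISS  vc=[8, 6]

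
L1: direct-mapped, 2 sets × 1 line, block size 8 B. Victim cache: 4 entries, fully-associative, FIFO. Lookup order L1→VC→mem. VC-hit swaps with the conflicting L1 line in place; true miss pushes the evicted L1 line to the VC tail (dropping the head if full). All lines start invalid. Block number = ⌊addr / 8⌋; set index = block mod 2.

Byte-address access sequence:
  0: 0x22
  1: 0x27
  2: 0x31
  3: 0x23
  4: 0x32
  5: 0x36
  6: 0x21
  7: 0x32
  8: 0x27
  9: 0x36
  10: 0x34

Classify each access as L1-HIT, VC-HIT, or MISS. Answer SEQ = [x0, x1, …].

0: 0x22 (blk 4, set 0) → MISS  vc=[]
1: 0x27 (blk 4, set 0) → L1-HIT  vc=[]
2: 0x31 (blk 6, set 0) → MISS  vc=[4]
3: 0x23 (blk 4, set 0) → VC-HIT  vc=[6]
4: 0x32 (blk 6, set 0) → VC-HIT  vc=[4]
5: 0x36 (blk 6, set 0) → L1-HIT  vc=[4]
6: 0x21 (blk 4, set 0) → VC-HIT  vc=[6]
7: 0x32 (blk 6, set 0) → VC-HIT  vc=[4]
8: 0x27 (blk 4, set 0) → VC-HIT  vc=[6]
9: 0x36 (blk 6, set 0) → VC-HIT  vc=[4]
10: 0x34 (blk 6, set 0) → L1-HIT  vc=[4]

SEQ = [MISS, L1-HIT, MISS, VC-HIT, VC-HIT, L1-HIT, VC-HIT, VC-HIT, VC-HIT, VC-HIT, L1-HIT]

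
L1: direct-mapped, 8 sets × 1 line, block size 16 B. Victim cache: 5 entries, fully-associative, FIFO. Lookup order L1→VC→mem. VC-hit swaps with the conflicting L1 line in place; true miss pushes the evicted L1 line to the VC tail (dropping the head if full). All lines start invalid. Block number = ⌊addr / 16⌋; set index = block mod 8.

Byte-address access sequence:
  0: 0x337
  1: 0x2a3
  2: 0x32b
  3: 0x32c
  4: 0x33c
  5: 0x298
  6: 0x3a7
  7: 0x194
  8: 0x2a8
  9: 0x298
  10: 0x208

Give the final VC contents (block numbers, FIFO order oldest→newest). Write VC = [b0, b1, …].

VC = [58, 50, 25]

0: 0x337 (blk 51, set 3) → MISS  vc=[]
1: 0x2a3 (blk 42, set 2) → MISS  vc=[]
2: 0x32b (blk 50, set 2) → MISS  vc=[42]
3: 0x32c (blk 50, set 2) → L1-HIT  vc=[42]
4: 0x33c (blk 51, set 3) → L1-HIT  vc=[42]
5: 0x298 (blk 41, set 1) → MISS  vc=[42]
6: 0x3a7 (blk 58, set 2) → MISS  vc=[42, 50]
7: 0x194 (blk 25, set 1) → MISS  vc=[42, 50, 41]
8: 0x2a8 (blk 42, set 2) → VC-HIT  vc=[58, 50, 41]
9: 0x298 (blk 41, set 1) → VC-HIT  vc=[58, 50, 25]
10: 0x208 (blk 32, set 0) → MISS  vc=[58, 50, 25]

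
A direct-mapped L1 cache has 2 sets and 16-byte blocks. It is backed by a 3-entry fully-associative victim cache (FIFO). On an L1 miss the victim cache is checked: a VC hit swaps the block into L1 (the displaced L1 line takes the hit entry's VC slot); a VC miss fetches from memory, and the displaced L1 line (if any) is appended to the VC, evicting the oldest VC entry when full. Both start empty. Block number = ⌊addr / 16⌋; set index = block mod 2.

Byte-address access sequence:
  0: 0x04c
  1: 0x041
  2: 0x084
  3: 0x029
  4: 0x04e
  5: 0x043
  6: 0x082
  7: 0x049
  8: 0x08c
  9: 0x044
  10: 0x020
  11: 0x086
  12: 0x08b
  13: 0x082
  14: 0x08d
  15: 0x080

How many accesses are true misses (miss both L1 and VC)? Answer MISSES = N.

0: 0x4c (blk 4, set 0) → MISS  vc=[]
1: 0x41 (blk 4, set 0) → L1-HIT  vc=[]
2: 0x84 (blk 8, set 0) → MISS  vc=[4]
3: 0x29 (blk 2, set 0) → MISS  vc=[4, 8]
4: 0x4e (blk 4, set 0) → VC-HIT  vc=[2, 8]
5: 0x43 (blk 4, set 0) → L1-HIT  vc=[2, 8]
6: 0x82 (blk 8, set 0) → VC-HIT  vc=[2, 4]
7: 0x49 (blk 4, set 0) → VC-HIT  vc=[2, 8]
8: 0x8c (blk 8, set 0) → VC-HIT  vc=[2, 4]
9: 0x44 (blk 4, set 0) → VC-HIT  vc=[2, 8]
10: 0x20 (blk 2, set 0) → VC-HIT  vc=[4, 8]
11: 0x86 (blk 8, set 0) → VC-HIT  vc=[4, 2]
12: 0x8b (blk 8, set 0) → L1-HIT  vc=[4, 2]
13: 0x82 (blk 8, set 0) → L1-HIT  vc=[4, 2]
14: 0x8d (blk 8, set 0) → L1-HIT  vc=[4, 2]
15: 0x80 (blk 8, set 0) → L1-HIT  vc=[4, 2]

MISSES = 3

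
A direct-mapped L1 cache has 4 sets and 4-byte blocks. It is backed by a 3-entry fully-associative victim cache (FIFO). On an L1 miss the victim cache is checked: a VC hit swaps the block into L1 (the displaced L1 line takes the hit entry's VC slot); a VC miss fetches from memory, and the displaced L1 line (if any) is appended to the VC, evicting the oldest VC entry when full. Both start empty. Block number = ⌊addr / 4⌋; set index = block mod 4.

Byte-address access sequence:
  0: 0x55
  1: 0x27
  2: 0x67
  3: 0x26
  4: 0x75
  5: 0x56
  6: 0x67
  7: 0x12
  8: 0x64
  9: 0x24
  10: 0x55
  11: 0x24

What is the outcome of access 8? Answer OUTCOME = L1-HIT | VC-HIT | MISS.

OUTCOME = L1-HIT

#0 0x55→b21/s1 MISS; vc=[]
#1 0x27→b9/s1 MISS; vc=[21]
#2 0x67→b25/s1 MISS; vc=[21,9]
#3 0x26→b9/s1 VC-HIT; vc=[21,25]
#4 0x75→b29/s1 MISS; vc=[21,25,9]
#5 0x56→b21/s1 VC-HIT; vc=[29,25,9]
#6 0x67→b25/s1 VC-HIT; vc=[29,21,9]
#7 0x12→b4/s0 MISS; vc=[29,21,9]
#8 0x64→b25/s1 L1-HIT; vc=[29,21,9]
#9 0x24→b9/s1 VC-HIT; vc=[29,21,25]
#10 0x55→b21/s1 VC-HIT; vc=[29,9,25]
#11 0x24→b9/s1 VC-HIT; vc=[29,21,25]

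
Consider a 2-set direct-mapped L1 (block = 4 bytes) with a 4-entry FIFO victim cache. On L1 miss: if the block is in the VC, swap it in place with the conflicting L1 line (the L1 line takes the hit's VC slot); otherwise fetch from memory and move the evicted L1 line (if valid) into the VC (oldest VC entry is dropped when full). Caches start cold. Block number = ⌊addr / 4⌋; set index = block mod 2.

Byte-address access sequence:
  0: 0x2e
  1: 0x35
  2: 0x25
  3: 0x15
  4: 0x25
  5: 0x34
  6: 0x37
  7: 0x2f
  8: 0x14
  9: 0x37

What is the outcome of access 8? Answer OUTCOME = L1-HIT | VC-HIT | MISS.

OUTCOME = VC-HIT

#0 0x2e→b11/s1 MISS; vc=[]
#1 0x35→b13/s1 MISS; vc=[11]
#2 0x25→b9/s1 MISS; vc=[11,13]
#3 0x15→b5/s1 MISS; vc=[11,13,9]
#4 0x25→b9/s1 VC-HIT; vc=[11,13,5]
#5 0x34→b13/s1 VC-HIT; vc=[11,9,5]
#6 0x37→b13/s1 L1-HIT; vc=[11,9,5]
#7 0x2f→b11/s1 VC-HIT; vc=[13,9,5]
#8 0x14→b5/s1 VC-HIT; vc=[13,9,11]
#9 0x37→b13/s1 VC-HIT; vc=[5,9,11]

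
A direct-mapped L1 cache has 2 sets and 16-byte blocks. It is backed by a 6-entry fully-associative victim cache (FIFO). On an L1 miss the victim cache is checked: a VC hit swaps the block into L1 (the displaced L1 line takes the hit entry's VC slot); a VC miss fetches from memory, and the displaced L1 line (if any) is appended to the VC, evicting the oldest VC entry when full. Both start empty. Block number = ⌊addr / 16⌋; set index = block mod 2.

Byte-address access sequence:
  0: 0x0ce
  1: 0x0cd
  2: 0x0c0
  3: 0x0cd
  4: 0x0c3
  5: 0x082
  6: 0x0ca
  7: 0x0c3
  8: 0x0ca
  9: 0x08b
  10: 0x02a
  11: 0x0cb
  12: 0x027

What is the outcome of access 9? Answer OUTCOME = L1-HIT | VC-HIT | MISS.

OUTCOME = VC-HIT

#0 0xce→b12/s0 MISS; vc=[]
#1 0xcd→b12/s0 L1-HIT; vc=[]
#2 0xc0→b12/s0 L1-HIT; vc=[]
#3 0xcd→b12/s0 L1-HIT; vc=[]
#4 0xc3→b12/s0 L1-HIT; vc=[]
#5 0x82→b8/s0 MISS; vc=[12]
#6 0xca→b12/s0 VC-HIT; vc=[8]
#7 0xc3→b12/s0 L1-HIT; vc=[8]
#8 0xca→b12/s0 L1-HIT; vc=[8]
#9 0x8b→b8/s0 VC-HIT; vc=[12]
#10 0x2a→b2/s0 MISS; vc=[12,8]
#11 0xcb→b12/s0 VC-HIT; vc=[2,8]
#12 0x27→b2/s0 VC-HIT; vc=[12,8]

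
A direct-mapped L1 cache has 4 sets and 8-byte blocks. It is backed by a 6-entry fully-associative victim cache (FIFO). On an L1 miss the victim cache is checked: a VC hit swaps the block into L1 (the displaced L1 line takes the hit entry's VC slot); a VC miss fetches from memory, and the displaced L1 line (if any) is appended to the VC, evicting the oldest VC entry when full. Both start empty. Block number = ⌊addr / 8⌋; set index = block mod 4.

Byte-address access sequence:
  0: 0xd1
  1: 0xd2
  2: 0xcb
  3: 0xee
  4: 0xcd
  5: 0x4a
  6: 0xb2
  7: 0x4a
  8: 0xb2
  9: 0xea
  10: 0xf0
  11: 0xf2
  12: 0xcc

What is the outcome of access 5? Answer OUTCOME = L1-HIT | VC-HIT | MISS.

OUTCOME = MISS

0: 0xd1 (blk 26, set 2) → MISS  vc=[]
1: 0xd2 (blk 26, set 2) → L1-HIT  vc=[]
2: 0xcb (blk 25, set 1) → MISS  vc=[]
3: 0xee (blk 29, set 1) → MISS  vc=[25]
4: 0xcd (blk 25, set 1) → VC-HIT  vc=[29]
5: 0x4a (blk 9, set 1) → MISS  vc=[29, 25]
6: 0xb2 (blk 22, set 2) → MISS  vc=[29, 25, 26]
7: 0x4a (blk 9, set 1) → L1-HIT  vc=[29, 25, 26]
8: 0xb2 (blk 22, set 2) → L1-HIT  vc=[29, 25, 26]
9: 0xea (blk 29, set 1) → VC-HIT  vc=[9, 25, 26]
10: 0xf0 (blk 30, set 2) → MISS  vc=[9, 25, 26, 22]
11: 0xf2 (blk 30, set 2) → L1-HIT  vc=[9, 25, 26, 22]
12: 0xcc (blk 25, set 1) → VC-HIT  vc=[9, 29, 26, 22]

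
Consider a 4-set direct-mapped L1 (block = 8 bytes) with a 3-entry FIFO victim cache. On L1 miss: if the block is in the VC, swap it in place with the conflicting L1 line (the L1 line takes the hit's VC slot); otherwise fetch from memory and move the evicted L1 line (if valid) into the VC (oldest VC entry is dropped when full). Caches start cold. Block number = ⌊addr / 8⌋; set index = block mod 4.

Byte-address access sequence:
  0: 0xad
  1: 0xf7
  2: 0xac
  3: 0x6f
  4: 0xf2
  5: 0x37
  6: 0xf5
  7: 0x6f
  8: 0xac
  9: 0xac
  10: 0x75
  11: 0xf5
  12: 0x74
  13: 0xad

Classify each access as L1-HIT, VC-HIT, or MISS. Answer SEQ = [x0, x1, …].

#0 0xad→b21/s1 MISS; vc=[]
#1 0xf7→b30/s2 MISS; vc=[]
#2 0xac→b21/s1 L1-HIT; vc=[]
#3 0x6f→b13/s1 MISS; vc=[21]
#4 0xf2→b30/s2 L1-HIT; vc=[21]
#5 0x37→b6/s2 MISS; vc=[21,30]
#6 0xf5→b30/s2 VC-HIT; vc=[21,6]
#7 0x6f→b13/s1 L1-HIT; vc=[21,6]
#8 0xac→b21/s1 VC-HIT; vc=[13,6]
#9 0xac→b21/s1 L1-HIT; vc=[13,6]
#10 0x75→b14/s2 MISS; vc=[13,6,30]
#11 0xf5→b30/s2 VC-HIT; vc=[13,6,14]
#12 0x74→b14/s2 VC-HIT; vc=[13,6,30]
#13 0xad→b21/s1 L1-HIT; vc=[13,6,30]

SEQ = [MISS, MISS, L1-HIT, MISS, L1-HIT, MISS, VC-HIT, L1-HIT, VC-HIT, L1-HIT, MISS, VC-HIT, VC-HIT, L1-HIT]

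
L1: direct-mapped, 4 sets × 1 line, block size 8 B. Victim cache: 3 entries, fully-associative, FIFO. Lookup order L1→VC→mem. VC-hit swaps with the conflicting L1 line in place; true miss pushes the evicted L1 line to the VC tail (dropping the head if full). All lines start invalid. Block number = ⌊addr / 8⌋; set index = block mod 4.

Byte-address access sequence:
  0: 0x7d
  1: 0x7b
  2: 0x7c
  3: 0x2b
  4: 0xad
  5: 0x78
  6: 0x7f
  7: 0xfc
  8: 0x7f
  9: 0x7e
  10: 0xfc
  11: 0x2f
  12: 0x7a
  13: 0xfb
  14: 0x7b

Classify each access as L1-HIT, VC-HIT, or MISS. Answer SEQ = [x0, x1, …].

#0 0x7d→b15/s3 MISS; vc=[]
#1 0x7b→b15/s3 L1-HIT; vc=[]
#2 0x7c→b15/s3 L1-HIT; vc=[]
#3 0x2b→b5/s1 MISS; vc=[]
#4 0xad→b21/s1 MISS; vc=[5]
#5 0x78→b15/s3 L1-HIT; vc=[5]
#6 0x7f→b15/s3 L1-HIT; vc=[5]
#7 0xfc→b31/s3 MISS; vc=[5,15]
#8 0x7f→b15/s3 VC-HIT; vc=[5,31]
#9 0x7e→b15/s3 L1-HIT; vc=[5,31]
#10 0xfc→b31/s3 VC-HIT; vc=[5,15]
#11 0x2f→b5/s1 VC-HIT; vc=[21,15]
#12 0x7a→b15/s3 VC-HIT; vc=[21,31]
#13 0xfb→b31/s3 VC-HIT; vc=[21,15]
#14 0x7b→b15/s3 VC-HIT; vc=[21,31]

SEQ = [MISS, L1-HIT, L1-HIT, MISS, MISS, L1-HIT, L1-HIT, MISS, VC-HIT, L1-HIT, VC-HIT, VC-HIT, VC-HIT, VC-HIT, VC-HIT]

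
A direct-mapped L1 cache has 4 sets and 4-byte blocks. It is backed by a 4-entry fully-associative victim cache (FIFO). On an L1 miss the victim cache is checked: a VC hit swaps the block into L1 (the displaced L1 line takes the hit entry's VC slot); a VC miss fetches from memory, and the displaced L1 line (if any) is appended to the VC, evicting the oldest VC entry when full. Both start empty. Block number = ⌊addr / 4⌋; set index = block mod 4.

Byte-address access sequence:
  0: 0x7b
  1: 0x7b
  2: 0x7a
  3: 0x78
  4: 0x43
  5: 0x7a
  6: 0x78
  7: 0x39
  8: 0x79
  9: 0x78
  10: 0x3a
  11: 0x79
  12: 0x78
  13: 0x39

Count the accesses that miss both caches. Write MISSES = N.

0: 0x7b (blk 30, set 2) → MISS  vc=[]
1: 0x7b (blk 30, set 2) → L1-HIT  vc=[]
2: 0x7a (blk 30, set 2) → L1-HIT  vc=[]
3: 0x78 (blk 30, set 2) → L1-HIT  vc=[]
4: 0x43 (blk 16, set 0) → MISS  vc=[]
5: 0x7a (blk 30, set 2) → L1-HIT  vc=[]
6: 0x78 (blk 30, set 2) → L1-HIT  vc=[]
7: 0x39 (blk 14, set 2) → MISS  vc=[30]
8: 0x79 (blk 30, set 2) → VC-HIT  vc=[14]
9: 0x78 (blk 30, set 2) → L1-HIT  vc=[14]
10: 0x3a (blk 14, set 2) → VC-HIT  vc=[30]
11: 0x79 (blk 30, set 2) → VC-HIT  vc=[14]
12: 0x78 (blk 30, set 2) → L1-HIT  vc=[14]
13: 0x39 (blk 14, set 2) → VC-HIT  vc=[30]

MISSES = 3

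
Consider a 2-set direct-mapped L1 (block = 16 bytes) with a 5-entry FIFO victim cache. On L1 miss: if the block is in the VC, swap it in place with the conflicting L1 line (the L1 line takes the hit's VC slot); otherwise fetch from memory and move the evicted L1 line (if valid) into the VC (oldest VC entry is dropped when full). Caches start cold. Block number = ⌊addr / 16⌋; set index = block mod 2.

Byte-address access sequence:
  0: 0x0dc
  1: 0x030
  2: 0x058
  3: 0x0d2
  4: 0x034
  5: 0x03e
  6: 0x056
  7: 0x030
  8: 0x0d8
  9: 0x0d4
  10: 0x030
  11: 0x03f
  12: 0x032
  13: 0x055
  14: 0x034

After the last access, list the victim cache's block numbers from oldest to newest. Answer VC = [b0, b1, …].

VC = [5, 13]

#0 0xdc→b13/s1 MISS; vc=[]
#1 0x30→b3/s1 MISS; vc=[13]
#2 0x58→b5/s1 MISS; vc=[13,3]
#3 0xd2→b13/s1 VC-HIT; vc=[5,3]
#4 0x34→b3/s1 VC-HIT; vc=[5,13]
#5 0x3e→b3/s1 L1-HIT; vc=[5,13]
#6 0x56→b5/s1 VC-HIT; vc=[3,13]
#7 0x30→b3/s1 VC-HIT; vc=[5,13]
#8 0xd8→b13/s1 VC-HIT; vc=[5,3]
#9 0xd4→b13/s1 L1-HIT; vc=[5,3]
#10 0x30→b3/s1 VC-HIT; vc=[5,13]
#11 0x3f→b3/s1 L1-HIT; vc=[5,13]
#12 0x32→b3/s1 L1-HIT; vc=[5,13]
#13 0x55→b5/s1 VC-HIT; vc=[3,13]
#14 0x34→b3/s1 VC-HIT; vc=[5,13]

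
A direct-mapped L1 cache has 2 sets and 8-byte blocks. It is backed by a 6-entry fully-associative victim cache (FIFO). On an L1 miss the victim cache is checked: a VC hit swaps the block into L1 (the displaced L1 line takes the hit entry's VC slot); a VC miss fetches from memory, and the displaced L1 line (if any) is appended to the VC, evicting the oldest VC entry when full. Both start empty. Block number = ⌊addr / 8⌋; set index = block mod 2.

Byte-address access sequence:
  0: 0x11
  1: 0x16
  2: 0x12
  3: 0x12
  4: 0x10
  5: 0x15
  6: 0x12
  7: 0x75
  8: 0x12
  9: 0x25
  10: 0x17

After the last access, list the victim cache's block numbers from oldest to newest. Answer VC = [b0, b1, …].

VC = [14, 4]

  [0] addr=0x11 blk=2 s=0: MISS | VC []
  [1] addr=0x16 blk=2 s=0: L1-HIT | VC []
  [2] addr=0x12 blk=2 s=0: L1-HIT | VC []
  [3] addr=0x12 blk=2 s=0: L1-HIT | VC []
  [4] addr=0x10 blk=2 s=0: L1-HIT | VC []
  [5] addr=0x15 blk=2 s=0: L1-HIT | VC []
  [6] addr=0x12 blk=2 s=0: L1-HIT | VC []
  [7] addr=0x75 blk=14 s=0: MISS | VC [2]
  [8] addr=0x12 blk=2 s=0: VC-HIT | VC [14]
  [9] addr=0x25 blk=4 s=0: MISS | VC [14, 2]
  [10] addr=0x17 blk=2 s=0: VC-HIT | VC [14, 4]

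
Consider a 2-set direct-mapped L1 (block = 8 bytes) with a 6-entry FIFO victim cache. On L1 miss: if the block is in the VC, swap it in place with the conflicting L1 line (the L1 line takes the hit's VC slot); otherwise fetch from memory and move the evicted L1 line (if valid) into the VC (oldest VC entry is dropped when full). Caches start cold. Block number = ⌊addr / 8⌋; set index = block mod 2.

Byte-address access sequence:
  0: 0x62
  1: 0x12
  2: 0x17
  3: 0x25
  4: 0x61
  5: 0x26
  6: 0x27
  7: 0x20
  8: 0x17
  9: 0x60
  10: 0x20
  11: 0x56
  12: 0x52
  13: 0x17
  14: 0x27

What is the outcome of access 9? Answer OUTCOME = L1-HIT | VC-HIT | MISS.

OUTCOME = VC-HIT

#0 0x62→b12/s0 MISS; vc=[]
#1 0x12→b2/s0 MISS; vc=[12]
#2 0x17→b2/s0 L1-HIT; vc=[12]
#3 0x25→b4/s0 MISS; vc=[12,2]
#4 0x61→b12/s0 VC-HIT; vc=[4,2]
#5 0x26→b4/s0 VC-HIT; vc=[12,2]
#6 0x27→b4/s0 L1-HIT; vc=[12,2]
#7 0x20→b4/s0 L1-HIT; vc=[12,2]
#8 0x17→b2/s0 VC-HIT; vc=[12,4]
#9 0x60→b12/s0 VC-HIT; vc=[2,4]
#10 0x20→b4/s0 VC-HIT; vc=[2,12]
#11 0x56→b10/s0 MISS; vc=[2,12,4]
#12 0x52→b10/s0 L1-HIT; vc=[2,12,4]
#13 0x17→b2/s0 VC-HIT; vc=[10,12,4]
#14 0x27→b4/s0 VC-HIT; vc=[10,12,2]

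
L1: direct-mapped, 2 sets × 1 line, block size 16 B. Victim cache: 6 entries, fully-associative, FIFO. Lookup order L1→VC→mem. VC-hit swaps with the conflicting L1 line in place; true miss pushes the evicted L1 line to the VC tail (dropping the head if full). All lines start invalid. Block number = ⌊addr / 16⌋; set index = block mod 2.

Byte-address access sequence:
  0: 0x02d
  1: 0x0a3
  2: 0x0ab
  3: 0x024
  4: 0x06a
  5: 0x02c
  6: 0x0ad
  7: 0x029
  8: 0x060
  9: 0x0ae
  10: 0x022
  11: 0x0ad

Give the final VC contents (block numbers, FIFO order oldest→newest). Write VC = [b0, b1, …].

0: 0x2d (blk 2, set 0) → MISS  vc=[]
1: 0xa3 (blk 10, set 0) → MISS  vc=[2]
2: 0xab (blk 10, set 0) → L1-HIT  vc=[2]
3: 0x24 (blk 2, set 0) → VC-HIT  vc=[10]
4: 0x6a (blk 6, set 0) → MISS  vc=[10, 2]
5: 0x2c (blk 2, set 0) → VC-HIT  vc=[10, 6]
6: 0xad (blk 10, set 0) → VC-HIT  vc=[2, 6]
7: 0x29 (blk 2, set 0) → VC-HIT  vc=[10, 6]
8: 0x60 (blk 6, set 0) → VC-HIT  vc=[10, 2]
9: 0xae (blk 10, set 0) → VC-HIT  vc=[6, 2]
10: 0x22 (blk 2, set 0) → VC-HIT  vc=[6, 10]
11: 0xad (blk 10, set 0) → VC-HIT  vc=[6, 2]

VC = [6, 2]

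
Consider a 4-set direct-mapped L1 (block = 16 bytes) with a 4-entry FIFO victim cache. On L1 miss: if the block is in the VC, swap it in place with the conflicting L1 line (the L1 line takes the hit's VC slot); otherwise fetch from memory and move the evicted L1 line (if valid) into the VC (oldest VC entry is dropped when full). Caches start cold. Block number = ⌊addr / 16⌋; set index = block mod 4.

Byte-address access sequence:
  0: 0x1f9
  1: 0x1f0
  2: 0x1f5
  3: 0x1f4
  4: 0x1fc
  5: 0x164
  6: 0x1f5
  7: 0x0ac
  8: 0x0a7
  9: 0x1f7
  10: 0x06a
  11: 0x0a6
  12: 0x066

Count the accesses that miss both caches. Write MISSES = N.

0: 0x1f9 (blk 31, set 3) → MISS  vc=[]
1: 0x1f0 (blk 31, set 3) → L1-HIT  vc=[]
2: 0x1f5 (blk 31, set 3) → L1-HIT  vc=[]
3: 0x1f4 (blk 31, set 3) → L1-HIT  vc=[]
4: 0x1fc (blk 31, set 3) → L1-HIT  vc=[]
5: 0x164 (blk 22, set 2) → MISS  vc=[]
6: 0x1f5 (blk 31, set 3) → L1-HIT  vc=[]
7: 0xac (blk 10, set 2) → MISS  vc=[22]
8: 0xa7 (blk 10, set 2) → L1-HIT  vc=[22]
9: 0x1f7 (blk 31, set 3) → L1-HIT  vc=[22]
10: 0x6a (blk 6, set 2) → MISS  vc=[22, 10]
11: 0xa6 (blk 10, set 2) → VC-HIT  vc=[22, 6]
12: 0x66 (blk 6, set 2) → VC-HIT  vc=[22, 10]

MISSES = 4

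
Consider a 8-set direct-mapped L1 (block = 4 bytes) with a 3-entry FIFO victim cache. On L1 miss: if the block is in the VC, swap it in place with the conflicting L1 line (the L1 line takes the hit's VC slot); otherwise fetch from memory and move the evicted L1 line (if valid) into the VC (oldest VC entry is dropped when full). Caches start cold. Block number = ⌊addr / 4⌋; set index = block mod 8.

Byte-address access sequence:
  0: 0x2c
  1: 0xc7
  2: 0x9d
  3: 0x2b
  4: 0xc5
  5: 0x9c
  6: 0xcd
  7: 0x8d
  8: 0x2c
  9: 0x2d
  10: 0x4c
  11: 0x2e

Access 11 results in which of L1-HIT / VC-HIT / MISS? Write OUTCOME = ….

0: 0x2c (blk 11, set 3) → MISS  vc=[]
1: 0xc7 (blk 49, set 1) → MISS  vc=[]
2: 0x9d (blk 39, set 7) → MISS  vc=[]
3: 0x2b (blk 10, set 2) → MISS  vc=[]
4: 0xc5 (blk 49, set 1) → L1-HIT  vc=[]
5: 0x9c (blk 39, set 7) → L1-HIT  vc=[]
6: 0xcd (blk 51, set 3) → MISS  vc=[11]
7: 0x8d (blk 35, set 3) → MISS  vc=[11, 51]
8: 0x2c (blk 11, set 3) → VC-HIT  vc=[35, 51]
9: 0x2d (blk 11, set 3) → L1-HIT  vc=[35, 51]
10: 0x4c (blk 19, set 3) → MISS  vc=[35, 51, 11]
11: 0x2e (blk 11, set 3) → VC-HIT  vc=[35, 51, 19]

OUTCOME = VC-HIT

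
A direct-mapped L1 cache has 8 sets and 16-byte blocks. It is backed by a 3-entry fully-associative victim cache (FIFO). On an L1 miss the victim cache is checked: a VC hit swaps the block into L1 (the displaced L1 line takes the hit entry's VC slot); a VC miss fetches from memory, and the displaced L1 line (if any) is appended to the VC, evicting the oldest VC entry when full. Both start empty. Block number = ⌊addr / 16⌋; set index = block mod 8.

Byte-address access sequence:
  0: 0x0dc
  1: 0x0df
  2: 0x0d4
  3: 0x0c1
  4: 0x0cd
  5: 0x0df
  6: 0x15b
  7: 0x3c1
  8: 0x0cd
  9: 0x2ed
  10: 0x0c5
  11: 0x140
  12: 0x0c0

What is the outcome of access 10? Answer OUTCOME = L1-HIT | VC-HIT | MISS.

0: 0xdc (blk 13, set 5) → MISS  vc=[]
1: 0xdf (blk 13, set 5) → L1-HIT  vc=[]
2: 0xd4 (blk 13, set 5) → L1-HIT  vc=[]
3: 0xc1 (blk 12, set 4) → MISS  vc=[]
4: 0xcd (blk 12, set 4) → L1-HIT  vc=[]
5: 0xdf (blk 13, set 5) → L1-HIT  vc=[]
6: 0x15b (blk 21, set 5) → MISS  vc=[13]
7: 0x3c1 (blk 60, set 4) → MISS  vc=[13, 12]
8: 0xcd (blk 12, set 4) → VC-HIT  vc=[13, 60]
9: 0x2ed (blk 46, set 6) → MISS  vc=[13, 60]
10: 0xc5 (blk 12, set 4) → L1-HIT  vc=[13, 60]
11: 0x140 (blk 20, set 4) → MISS  vc=[13, 60, 12]
12: 0xc0 (blk 12, set 4) → VC-HIT  vc=[13, 60, 20]

OUTCOME = L1-HIT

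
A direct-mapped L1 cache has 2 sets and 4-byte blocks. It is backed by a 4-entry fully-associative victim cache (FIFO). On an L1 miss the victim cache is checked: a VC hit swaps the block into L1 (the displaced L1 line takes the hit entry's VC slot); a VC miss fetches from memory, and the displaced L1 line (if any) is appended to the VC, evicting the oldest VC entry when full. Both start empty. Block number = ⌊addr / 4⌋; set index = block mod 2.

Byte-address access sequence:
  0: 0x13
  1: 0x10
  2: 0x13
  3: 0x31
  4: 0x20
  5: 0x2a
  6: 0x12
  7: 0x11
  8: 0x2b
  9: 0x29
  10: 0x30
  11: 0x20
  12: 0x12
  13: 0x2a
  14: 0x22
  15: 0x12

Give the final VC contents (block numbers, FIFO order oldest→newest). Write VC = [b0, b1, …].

VC = [10, 8, 12]

#0 0x13→b4/s0 MISS; vc=[]
#1 0x10→b4/s0 L1-HIT; vc=[]
#2 0x13→b4/s0 L1-HIT; vc=[]
#3 0x31→b12/s0 MISS; vc=[4]
#4 0x20→b8/s0 MISS; vc=[4,12]
#5 0x2a→b10/s0 MISS; vc=[4,12,8]
#6 0x12→b4/s0 VC-HIT; vc=[10,12,8]
#7 0x11→b4/s0 L1-HIT; vc=[10,12,8]
#8 0x2b→b10/s0 VC-HIT; vc=[4,12,8]
#9 0x29→b10/s0 L1-HIT; vc=[4,12,8]
#10 0x30→b12/s0 VC-HIT; vc=[4,10,8]
#11 0x20→b8/s0 VC-HIT; vc=[4,10,12]
#12 0x12→b4/s0 VC-HIT; vc=[8,10,12]
#13 0x2a→b10/s0 VC-HIT; vc=[8,4,12]
#14 0x22→b8/s0 VC-HIT; vc=[10,4,12]
#15 0x12→b4/s0 VC-HIT; vc=[10,8,12]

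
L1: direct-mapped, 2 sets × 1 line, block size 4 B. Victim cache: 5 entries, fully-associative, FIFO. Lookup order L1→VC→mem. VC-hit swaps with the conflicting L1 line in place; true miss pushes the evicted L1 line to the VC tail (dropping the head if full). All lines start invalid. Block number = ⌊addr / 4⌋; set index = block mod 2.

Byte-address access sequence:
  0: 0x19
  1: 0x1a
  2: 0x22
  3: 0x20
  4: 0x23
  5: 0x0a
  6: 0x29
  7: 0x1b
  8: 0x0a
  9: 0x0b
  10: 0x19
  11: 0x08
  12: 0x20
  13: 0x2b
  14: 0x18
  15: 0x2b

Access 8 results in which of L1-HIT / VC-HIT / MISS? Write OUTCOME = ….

0: 0x19 (blk 6, set 0) → MISS  vc=[]
1: 0x1a (blk 6, set 0) → L1-HIT  vc=[]
2: 0x22 (blk 8, set 0) → MISS  vc=[6]
3: 0x20 (blk 8, set 0) → L1-HIT  vc=[6]
4: 0x23 (blk 8, set 0) → L1-HIT  vc=[6]
5: 0xa (blk 2, set 0) → MISS  vc=[6, 8]
6: 0x29 (blk 10, set 0) → MISS  vc=[6, 8, 2]
7: 0x1b (blk 6, set 0) → VC-HIT  vc=[10, 8, 2]
8: 0xa (blk 2, set 0) → VC-HIT  vc=[10, 8, 6]
9: 0xb (blk 2, set 0) → L1-HIT  vc=[10, 8, 6]
10: 0x19 (blk 6, set 0) → VC-HIT  vc=[10, 8, 2]
11: 0x8 (blk 2, set 0) → VC-HIT  vc=[10, 8, 6]
12: 0x20 (blk 8, set 0) → VC-HIT  vc=[10, 2, 6]
13: 0x2b (blk 10, set 0) → VC-HIT  vc=[8, 2, 6]
14: 0x18 (blk 6, set 0) → VC-HIT  vc=[8, 2, 10]
15: 0x2b (blk 10, set 0) → VC-HIT  vc=[8, 2, 6]

OUTCOME = VC-HIT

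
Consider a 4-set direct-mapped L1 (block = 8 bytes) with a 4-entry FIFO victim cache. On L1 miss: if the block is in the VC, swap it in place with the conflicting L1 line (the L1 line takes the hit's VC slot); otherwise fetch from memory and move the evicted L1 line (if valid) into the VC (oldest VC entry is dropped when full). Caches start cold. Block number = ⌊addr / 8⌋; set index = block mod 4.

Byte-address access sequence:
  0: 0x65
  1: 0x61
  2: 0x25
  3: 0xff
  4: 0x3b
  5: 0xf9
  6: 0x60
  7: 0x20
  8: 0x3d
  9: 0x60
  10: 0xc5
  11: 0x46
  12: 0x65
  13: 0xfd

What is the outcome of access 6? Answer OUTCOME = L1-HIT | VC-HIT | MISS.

OUTCOME = VC-HIT

#0 0x65→b12/s0 MISS; vc=[]
#1 0x61→b12/s0 L1-HIT; vc=[]
#2 0x25→b4/s0 MISS; vc=[12]
#3 0xff→b31/s3 MISS; vc=[12]
#4 0x3b→b7/s3 MISS; vc=[12,31]
#5 0xf9→b31/s3 VC-HIT; vc=[12,7]
#6 0x60→b12/s0 VC-HIT; vc=[4,7]
#7 0x20→b4/s0 VC-HIT; vc=[12,7]
#8 0x3d→b7/s3 VC-HIT; vc=[12,31]
#9 0x60→b12/s0 VC-HIT; vc=[4,31]
#10 0xc5→b24/s0 MISS; vc=[4,31,12]
#11 0x46→b8/s0 MISS; vc=[4,31,12,24]
#12 0x65→b12/s0 VC-HIT; vc=[4,31,8,24]
#13 0xfd→b31/s3 VC-HIT; vc=[4,7,8,24]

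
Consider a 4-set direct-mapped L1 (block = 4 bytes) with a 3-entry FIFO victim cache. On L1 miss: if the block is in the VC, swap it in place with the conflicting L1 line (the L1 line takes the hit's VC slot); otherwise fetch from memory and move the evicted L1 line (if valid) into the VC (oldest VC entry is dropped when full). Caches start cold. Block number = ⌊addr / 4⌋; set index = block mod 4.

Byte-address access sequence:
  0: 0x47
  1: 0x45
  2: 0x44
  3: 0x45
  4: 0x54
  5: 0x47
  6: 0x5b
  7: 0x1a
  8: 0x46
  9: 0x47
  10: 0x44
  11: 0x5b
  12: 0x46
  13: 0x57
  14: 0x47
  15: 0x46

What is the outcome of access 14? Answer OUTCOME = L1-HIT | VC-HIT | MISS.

  [0] addr=0x47 blk=17 s=1: MISS | VC []
  [1] addr=0x45 blk=17 s=1: L1-HIT | VC []
  [2] addr=0x44 blk=17 s=1: L1-HIT | VC []
  [3] addr=0x45 blk=17 s=1: L1-HIT | VC []
  [4] addr=0x54 blk=21 s=1: MISS | VC [17]
  [5] addr=0x47 blk=17 s=1: VC-HIT | VC [21]
  [6] addr=0x5b blk=22 s=2: MISS | VC [21]
  [7] addr=0x1a blk=6 s=2: MISS | VC [21, 22]
  [8] addr=0x46 blk=17 s=1: L1-HIT | VC [21, 22]
  [9] addr=0x47 blk=17 s=1: L1-HIT | VC [21, 22]
  [10] addr=0x44 blk=17 s=1: L1-HIT | VC [21, 22]
  [11] addr=0x5b blk=22 s=2: VC-HIT | VC [21, 6]
  [12] addr=0x46 blk=17 s=1: L1-HIT | VC [21, 6]
  [13] addr=0x57 blk=21 s=1: VC-HIT | VC [17, 6]
  [14] addr=0x47 blk=17 s=1: VC-HIT | VC [21, 6]
  [15] addr=0x46 blk=17 s=1: L1-HIT | VC [21, 6]

OUTCOME = VC-HIT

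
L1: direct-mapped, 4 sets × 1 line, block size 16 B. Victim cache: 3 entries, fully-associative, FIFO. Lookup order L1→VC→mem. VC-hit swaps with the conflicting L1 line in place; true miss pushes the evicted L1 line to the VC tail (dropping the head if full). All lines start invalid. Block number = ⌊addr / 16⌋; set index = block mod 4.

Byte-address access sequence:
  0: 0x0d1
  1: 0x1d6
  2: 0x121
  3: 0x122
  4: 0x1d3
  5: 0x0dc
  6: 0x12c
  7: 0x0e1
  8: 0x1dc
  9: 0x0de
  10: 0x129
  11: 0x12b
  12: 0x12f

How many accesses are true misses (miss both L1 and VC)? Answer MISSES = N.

#0 0xd1→b13/s1 MISS; vc=[]
#1 0x1d6→b29/s1 MISS; vc=[13]
#2 0x121→b18/s2 MISS; vc=[13]
#3 0x122→b18/s2 L1-HIT; vc=[13]
#4 0x1d3→b29/s1 L1-HIT; vc=[13]
#5 0xdc→b13/s1 VC-HIT; vc=[29]
#6 0x12c→b18/s2 L1-HIT; vc=[29]
#7 0xe1→b14/s2 MISS; vc=[29,18]
#8 0x1dc→b29/s1 VC-HIT; vc=[13,18]
#9 0xde→b13/s1 VC-HIT; vc=[29,18]
#10 0x129→b18/s2 VC-HIT; vc=[29,14]
#11 0x12b→b18/s2 L1-HIT; vc=[29,14]
#12 0x12f→b18/s2 L1-HIT; vc=[29,14]

MISSES = 4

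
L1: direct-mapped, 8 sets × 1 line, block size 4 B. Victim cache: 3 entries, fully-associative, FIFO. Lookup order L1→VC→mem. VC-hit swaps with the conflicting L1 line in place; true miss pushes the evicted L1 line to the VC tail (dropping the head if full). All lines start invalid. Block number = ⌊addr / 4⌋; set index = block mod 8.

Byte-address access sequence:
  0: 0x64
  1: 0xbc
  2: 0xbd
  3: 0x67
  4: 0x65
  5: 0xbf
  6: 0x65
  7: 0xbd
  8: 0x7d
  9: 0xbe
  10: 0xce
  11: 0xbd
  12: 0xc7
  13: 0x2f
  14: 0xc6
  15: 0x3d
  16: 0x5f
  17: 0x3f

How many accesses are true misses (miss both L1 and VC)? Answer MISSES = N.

  [0] addr=0x64 blk=25 s=1: MISS | VC []
  [1] addr=0xbc blk=47 s=7: MISS | VC []
  [2] addr=0xbd blk=47 s=7: L1-HIT | VC []
  [3] addr=0x67 blk=25 s=1: L1-HIT | VC []
  [4] addr=0x65 blk=25 s=1: L1-HIT | VC []
  [5] addr=0xbf blk=47 s=7: L1-HIT | VC []
  [6] addr=0x65 blk=25 s=1: L1-HIT | VC []
  [7] addr=0xbd blk=47 s=7: L1-HIT | VC []
  [8] addr=0x7d blk=31 s=7: MISS | VC [47]
  [9] addr=0xbe blk=47 s=7: VC-HIT | VC [31]
  [10] addr=0xce blk=51 s=3: MISS | VC [31]
  [11] addr=0xbd blk=47 s=7: L1-HIT | VC [31]
  [12] addr=0xc7 blk=49 s=1: MISS | VC [31, 25]
  [13] addr=0x2f blk=11 s=3: MISS | VC [31, 25, 51]
  [14] addr=0xc6 blk=49 s=1: L1-HIT | VC [31, 25, 51]
  [15] addr=0x3d blk=15 s=7: MISS | VC [25, 51, 47]
  [16] addr=0x5f blk=23 s=7: MISS | VC [51, 47, 15]
  [17] addr=0x3f blk=15 s=7: VC-HIT | VC [51, 47, 23]

MISSES = 8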